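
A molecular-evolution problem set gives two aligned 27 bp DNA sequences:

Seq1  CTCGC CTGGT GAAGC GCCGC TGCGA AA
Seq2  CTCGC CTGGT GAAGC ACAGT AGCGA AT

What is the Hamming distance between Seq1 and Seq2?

Differing sites — 16:G/A; 18:C/A; 20:C/T; 21:T/A; 27:A/T.
That gives 5 mismatches out of 27 aligned sites, so the Hamming distance is 5.

5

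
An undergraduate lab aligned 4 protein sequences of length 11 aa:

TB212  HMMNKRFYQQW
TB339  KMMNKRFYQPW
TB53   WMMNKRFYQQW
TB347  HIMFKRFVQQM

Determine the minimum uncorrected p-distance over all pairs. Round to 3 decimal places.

0.091

Pairwise Hamming distances:
  TB212 vs TB339: 2
  TB212 vs TB53: 1
  TB212 vs TB347: 4
  TB339 vs TB53: 2
  TB339 vs TB347: 6
  TB53 vs TB347: 5
The smallest is 1 mismatch, between TB212 and TB53; p = 1/11 = 0.091.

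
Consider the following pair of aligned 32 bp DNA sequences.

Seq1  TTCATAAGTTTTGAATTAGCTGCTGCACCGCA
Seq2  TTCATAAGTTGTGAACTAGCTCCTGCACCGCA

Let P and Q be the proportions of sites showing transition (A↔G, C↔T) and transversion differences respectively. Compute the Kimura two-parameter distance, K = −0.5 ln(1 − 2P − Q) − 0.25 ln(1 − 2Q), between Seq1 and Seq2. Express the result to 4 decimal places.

Differing sites — 11:T/G (Tv); 16:T/C (Ti); 22:G/C (Tv).
Of the 3 differences, 1 transition and 2 transversions over 32 sites: P = 1/32 = 0.031250, Q = 2/32 = 0.062500.
d = −0.5·ln(0.875000) − 0.25·ln(0.875000) = −0.5·(-0.133531) − 0.25·(-0.133531) = 0.1001.

0.1001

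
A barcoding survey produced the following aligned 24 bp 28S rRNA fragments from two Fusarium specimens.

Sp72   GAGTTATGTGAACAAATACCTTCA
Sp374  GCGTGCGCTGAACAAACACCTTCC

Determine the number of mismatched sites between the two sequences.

The sequences differ at positions 2 (A/C), 5 (T/G), 6 (A/C), 7 (T/G), 8 (G/C), 17 (T/C), 24 (A/C).
That gives 7 mismatches out of 24 aligned sites, so the Hamming distance is 7.

7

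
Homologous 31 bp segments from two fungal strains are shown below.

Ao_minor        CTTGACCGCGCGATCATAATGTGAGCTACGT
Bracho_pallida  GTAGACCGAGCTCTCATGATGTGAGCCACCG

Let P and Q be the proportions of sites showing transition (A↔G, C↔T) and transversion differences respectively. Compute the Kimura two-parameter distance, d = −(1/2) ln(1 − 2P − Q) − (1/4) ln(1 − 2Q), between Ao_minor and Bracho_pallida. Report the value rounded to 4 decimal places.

0.3693

Mismatches occur at site 1 (C/G, transversion), site 3 (T/A, transversion), site 9 (C/A, transversion), site 12 (G/T, transversion), site 13 (A/C, transversion), site 18 (A/G, transition), site 27 (T/C, transition), site 30 (G/C, transversion), site 31 (T/G, transversion).
Of the 9 differences, 2 transitions and 7 transversions over 31 sites: P = 2/31 = 0.064516, Q = 7/31 = 0.225806.
d = −0.5·ln(0.645162) − 0.25·ln(0.548388) = −0.5·(-0.438254) − 0.25·(-0.600772) = 0.3693.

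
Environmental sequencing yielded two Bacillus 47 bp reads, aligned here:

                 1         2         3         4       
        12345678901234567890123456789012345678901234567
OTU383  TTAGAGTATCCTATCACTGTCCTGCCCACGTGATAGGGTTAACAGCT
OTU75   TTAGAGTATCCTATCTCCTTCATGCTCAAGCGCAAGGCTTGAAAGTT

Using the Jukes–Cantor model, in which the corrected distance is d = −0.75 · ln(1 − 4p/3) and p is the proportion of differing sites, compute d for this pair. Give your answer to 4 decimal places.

Differing sites — 16:A/T; 18:T/C; 19:G/T; 22:C/A; 26:C/T; 29:C/A; 31:T/C; 33:A/C; 34:T/A; 38:G/C; 41:A/G; 43:C/A; 46:C/T.
p = 13/47 = 0.276596.
d = −0.75 · ln(1 − (4/3)·0.276596) = −0.75 · ln(0.631205) = −0.75 · (-0.460125) = 0.3451.

0.3451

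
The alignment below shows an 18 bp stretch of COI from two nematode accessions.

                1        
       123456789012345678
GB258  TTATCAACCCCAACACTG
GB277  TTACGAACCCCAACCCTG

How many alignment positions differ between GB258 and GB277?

3

Mismatches occur at site 4 (T/C), site 5 (C/G), site 15 (A/C).
That gives 3 mismatches out of 18 aligned sites, so the Hamming distance is 3.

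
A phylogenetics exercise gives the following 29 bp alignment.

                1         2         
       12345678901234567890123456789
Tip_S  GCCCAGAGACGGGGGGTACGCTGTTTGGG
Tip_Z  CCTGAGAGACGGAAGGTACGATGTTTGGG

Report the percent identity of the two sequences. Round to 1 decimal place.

The sequences differ at positions 1 (G/C), 3 (C/T), 4 (C/G), 13 (G/A), 14 (G/A), 21 (C/A).
23 of the 29 sites match, so the percent identity is 23/29 × 100 = 79.3%.

79.3%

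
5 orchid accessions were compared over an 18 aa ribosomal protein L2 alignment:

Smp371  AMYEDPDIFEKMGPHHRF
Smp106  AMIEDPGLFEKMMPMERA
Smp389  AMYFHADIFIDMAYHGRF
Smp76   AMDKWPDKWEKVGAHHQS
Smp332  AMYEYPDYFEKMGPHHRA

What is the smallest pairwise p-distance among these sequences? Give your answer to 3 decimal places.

Pairwise Hamming distances:
  Smp371 vs Smp106: 7
  Smp371 vs Smp389: 8
  Smp371 vs Smp76: 9
  Smp371 vs Smp332: 3
  Smp106 vs Smp389: 13
  Smp106 vs Smp76: 13
  Smp106 vs Smp332: 7
  Smp389 vs Smp76: 14
  Smp389 vs Smp332: 10
  Smp76 vs Smp332: 9
The smallest is 3 mismatches, between Smp371 and Smp332; p = 3/18 = 0.167.

0.167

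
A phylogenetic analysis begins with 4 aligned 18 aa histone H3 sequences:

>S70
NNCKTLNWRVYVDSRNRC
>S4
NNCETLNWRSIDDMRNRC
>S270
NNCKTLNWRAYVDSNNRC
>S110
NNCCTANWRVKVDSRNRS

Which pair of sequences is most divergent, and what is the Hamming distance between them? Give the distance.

7

Pairwise Hamming distances:
  S70 vs S4: 5
  S70 vs S270: 2
  S70 vs S110: 4
  S4 vs S270: 6
  S4 vs S110: 7
  S270 vs S110: 6
The largest is 7, between S4 and S110.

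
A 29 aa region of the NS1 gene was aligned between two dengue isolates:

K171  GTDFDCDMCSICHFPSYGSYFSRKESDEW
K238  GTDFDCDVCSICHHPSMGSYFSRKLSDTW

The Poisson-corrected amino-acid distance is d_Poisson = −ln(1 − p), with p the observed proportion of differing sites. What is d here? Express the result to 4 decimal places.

The sequences differ at positions 8 (M/V), 14 (F/H), 17 (Y/M), 25 (E/L), 28 (E/T).
p = 5/29 = 0.172414.
d = −ln(1 − 0.172414) = −ln(0.827586) = 0.1892.

0.1892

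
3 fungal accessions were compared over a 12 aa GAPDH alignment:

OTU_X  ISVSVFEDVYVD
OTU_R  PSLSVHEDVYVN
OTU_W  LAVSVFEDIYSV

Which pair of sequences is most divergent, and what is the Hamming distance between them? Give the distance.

Pairwise Hamming distances:
  OTU_X vs OTU_R: 4
  OTU_X vs OTU_W: 5
  OTU_R vs OTU_W: 7
The largest is 7, between OTU_R and OTU_W.

7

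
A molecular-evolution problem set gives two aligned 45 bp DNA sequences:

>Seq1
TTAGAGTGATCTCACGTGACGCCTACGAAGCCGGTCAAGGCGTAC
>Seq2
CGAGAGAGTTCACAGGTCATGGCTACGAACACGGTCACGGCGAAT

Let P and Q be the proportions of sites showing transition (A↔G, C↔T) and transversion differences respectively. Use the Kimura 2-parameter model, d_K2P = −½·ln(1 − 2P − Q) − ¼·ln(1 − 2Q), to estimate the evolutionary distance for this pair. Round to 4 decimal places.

0.4050

The sequences differ at positions 1 (T/C, transition), 2 (T/G, transversion), 7 (T/A, transversion), 9 (A/T, transversion), 12 (T/A, transversion), 15 (C/G, transversion), 18 (G/C, transversion), 20 (C/T, transition), 22 (C/G, transversion), 30 (G/C, transversion), 31 (C/A, transversion), 38 (A/C, transversion), 43 (T/A, transversion), 45 (C/T, transition).
Of the 14 differences, 3 transitions and 11 transversions over 45 sites: P = 3/45 = 0.066667, Q = 11/45 = 0.244444.
d = −0.5·ln(0.622222) − 0.25·ln(0.511112) = −0.5·(-0.474458) − 0.25·(-0.671167) = 0.4050.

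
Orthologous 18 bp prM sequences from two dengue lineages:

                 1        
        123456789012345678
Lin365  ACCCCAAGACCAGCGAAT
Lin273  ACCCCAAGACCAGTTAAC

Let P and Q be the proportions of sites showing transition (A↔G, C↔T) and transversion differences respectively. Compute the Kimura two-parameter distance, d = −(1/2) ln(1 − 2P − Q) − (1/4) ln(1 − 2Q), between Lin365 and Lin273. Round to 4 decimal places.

Mismatches occur at site 14 (C↔T, transition), site 15 (G↔T, transversion), site 18 (T↔C, transition).
Of the 3 differences, 2 transitions and 1 transversion over 18 sites: P = 2/18 = 0.111111, Q = 1/18 = 0.055556.
d = −0.5·ln(0.722222) − 0.25·ln(0.888888) = −0.5·(-0.325423) − 0.25·(-0.117784) = 0.1922.

0.1922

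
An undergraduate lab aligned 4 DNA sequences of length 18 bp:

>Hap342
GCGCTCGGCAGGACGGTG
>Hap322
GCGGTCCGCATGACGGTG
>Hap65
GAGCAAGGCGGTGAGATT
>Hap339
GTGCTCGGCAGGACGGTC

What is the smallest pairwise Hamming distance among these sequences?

2

Pairwise Hamming distances:
  Hap342 vs Hap322: 3
  Hap342 vs Hap65: 9
  Hap342 vs Hap339: 2
  Hap322 vs Hap65: 12
  Hap322 vs Hap339: 5
  Hap65 vs Hap339: 9
The smallest is 2, between Hap342 and Hap339.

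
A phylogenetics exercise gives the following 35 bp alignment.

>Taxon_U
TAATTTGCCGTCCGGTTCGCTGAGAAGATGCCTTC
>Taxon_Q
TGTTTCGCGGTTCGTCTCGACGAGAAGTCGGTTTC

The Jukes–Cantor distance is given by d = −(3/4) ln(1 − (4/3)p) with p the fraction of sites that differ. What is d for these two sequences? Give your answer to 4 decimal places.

0.5128

Mismatches occur at site 2 (A/G), site 3 (A/T), site 6 (T/C), site 9 (C/G), site 12 (C/T), site 15 (G/T), site 16 (T/C), site 20 (C/A), site 21 (T/C), site 28 (A/T), site 29 (T/C), site 31 (C/G), site 32 (C/T).
p = 13/35 = 0.371429.
d = −0.75 · ln(1 − (4/3)·0.371429) = −0.75 · ln(0.504761) = −0.75 · (-0.683670) = 0.5128.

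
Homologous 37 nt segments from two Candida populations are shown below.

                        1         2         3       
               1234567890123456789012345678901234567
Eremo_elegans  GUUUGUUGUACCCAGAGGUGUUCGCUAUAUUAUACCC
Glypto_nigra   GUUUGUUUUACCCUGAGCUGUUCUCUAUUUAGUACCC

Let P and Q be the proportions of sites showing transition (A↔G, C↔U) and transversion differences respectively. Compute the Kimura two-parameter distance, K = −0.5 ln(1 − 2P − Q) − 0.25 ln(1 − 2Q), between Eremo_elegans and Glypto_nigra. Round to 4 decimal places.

0.2198

Differing sites — 8:G/U (Tv); 14:A/U (Tv); 18:G/C (Tv); 24:G/U (Tv); 29:A/U (Tv); 31:U/A (Tv); 32:A/G (Ti).
Of the 7 differences, 1 transition and 6 transversions over 37 sites: P = 1/37 = 0.027027, Q = 6/37 = 0.162162.
d = −0.5·ln(0.783784) − 0.25·ln(0.675676) = −0.5·(-0.243622) − 0.25·(-0.392042) = 0.2198.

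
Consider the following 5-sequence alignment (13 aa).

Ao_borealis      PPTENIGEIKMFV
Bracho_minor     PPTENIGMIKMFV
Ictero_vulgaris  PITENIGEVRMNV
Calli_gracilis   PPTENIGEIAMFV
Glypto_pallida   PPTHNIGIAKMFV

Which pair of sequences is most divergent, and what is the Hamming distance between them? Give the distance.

6

Pairwise Hamming distances:
  Ao_borealis vs Bracho_minor: 1
  Ao_borealis vs Ictero_vulgaris: 4
  Ao_borealis vs Calli_gracilis: 1
  Ao_borealis vs Glypto_pallida: 3
  Bracho_minor vs Ictero_vulgaris: 5
  Bracho_minor vs Calli_gracilis: 2
  Bracho_minor vs Glypto_pallida: 3
  Ictero_vulgaris vs Calli_gracilis: 4
  Ictero_vulgaris vs Glypto_pallida: 6
  Calli_gracilis vs Glypto_pallida: 4
The largest is 6, between Ictero_vulgaris and Glypto_pallida.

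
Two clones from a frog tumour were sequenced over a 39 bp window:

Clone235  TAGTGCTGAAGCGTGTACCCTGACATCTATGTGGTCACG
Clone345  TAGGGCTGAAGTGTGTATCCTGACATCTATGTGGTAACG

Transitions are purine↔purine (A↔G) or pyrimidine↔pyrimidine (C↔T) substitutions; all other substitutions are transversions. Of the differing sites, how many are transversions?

The sequences differ at positions 4 (T/G, transversion), 12 (C/T, transition), 18 (C/T, transition), 36 (C/A, transversion).
Of the 4 differences, 2 transitions and 2 transversions, so the answer is 2.

2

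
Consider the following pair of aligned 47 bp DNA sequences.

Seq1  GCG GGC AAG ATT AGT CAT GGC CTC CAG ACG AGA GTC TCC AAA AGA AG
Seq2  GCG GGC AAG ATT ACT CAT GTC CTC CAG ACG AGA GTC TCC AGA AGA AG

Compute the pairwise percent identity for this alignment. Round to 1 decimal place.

The sequences differ at positions 14 (G/C), 20 (G/T), 41 (A/G).
44 of the 47 sites match, so the percent identity is 44/47 × 100 = 93.6%.

93.6%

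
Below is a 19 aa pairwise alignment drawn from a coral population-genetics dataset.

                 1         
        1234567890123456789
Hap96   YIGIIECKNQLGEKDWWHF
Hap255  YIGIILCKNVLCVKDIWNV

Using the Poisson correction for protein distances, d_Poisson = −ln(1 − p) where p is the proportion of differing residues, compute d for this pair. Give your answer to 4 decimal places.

The sequences differ at positions 6 (E/L), 10 (Q/V), 12 (G/C), 13 (E/V), 16 (W/I), 18 (H/N), 19 (F/V).
p = 7/19 = 0.368421.
d = −ln(1 − 0.368421) = −ln(0.631579) = 0.4595.

0.4595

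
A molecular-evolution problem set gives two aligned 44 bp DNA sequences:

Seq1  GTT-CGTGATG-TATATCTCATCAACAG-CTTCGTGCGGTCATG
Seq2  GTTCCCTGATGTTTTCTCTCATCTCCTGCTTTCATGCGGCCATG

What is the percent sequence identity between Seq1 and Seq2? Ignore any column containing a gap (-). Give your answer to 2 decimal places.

78.05%

Excluding the 3 gap columns leaves 41 comparable sites.
The sequences differ at positions 6 (G/C), 14 (A/T), 16 (A/C), 24 (A/T), 25 (A/C), 27 (A/T), 30 (C/T), 34 (G/A), 40 (T/C).
32 of the 41 comparable sites match, so the percent identity is 32/41 × 100 = 78.05%.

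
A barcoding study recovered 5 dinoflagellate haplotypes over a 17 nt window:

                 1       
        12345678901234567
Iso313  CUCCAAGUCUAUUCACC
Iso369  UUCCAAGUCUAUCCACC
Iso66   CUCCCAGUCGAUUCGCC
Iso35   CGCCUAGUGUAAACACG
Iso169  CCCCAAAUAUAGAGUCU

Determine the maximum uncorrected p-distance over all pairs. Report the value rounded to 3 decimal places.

Pairwise Hamming distances:
  Iso313 vs Iso369: 2
  Iso313 vs Iso66: 3
  Iso313 vs Iso35: 6
  Iso313 vs Iso169: 8
  Iso369 vs Iso66: 5
  Iso369 vs Iso35: 7
  Iso369 vs Iso169: 9
  Iso66 vs Iso35: 8
  Iso66 vs Iso169: 10
  Iso35 vs Iso169: 8
The largest is 10 mismatches, between Iso66 and Iso169; p = 10/17 = 0.588.

0.588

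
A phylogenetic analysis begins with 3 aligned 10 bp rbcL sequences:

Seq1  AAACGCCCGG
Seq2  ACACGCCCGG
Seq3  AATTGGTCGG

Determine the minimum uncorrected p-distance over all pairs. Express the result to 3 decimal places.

Pairwise Hamming distances:
  Seq1 vs Seq2: 1
  Seq1 vs Seq3: 4
  Seq2 vs Seq3: 5
The smallest is 1 mismatch, between Seq1 and Seq2; p = 1/10 = 0.100.

0.100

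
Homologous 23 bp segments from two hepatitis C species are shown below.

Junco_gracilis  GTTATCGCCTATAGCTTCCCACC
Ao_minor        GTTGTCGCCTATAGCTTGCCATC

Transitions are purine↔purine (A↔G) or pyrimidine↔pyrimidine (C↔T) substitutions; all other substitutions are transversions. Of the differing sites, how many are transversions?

1

Mismatches occur at site 4 (A/G, transition), site 18 (C/G, transversion), site 22 (C/T, transition).
Of the 3 differences, 2 transitions and 1 transversion, so the answer is 1.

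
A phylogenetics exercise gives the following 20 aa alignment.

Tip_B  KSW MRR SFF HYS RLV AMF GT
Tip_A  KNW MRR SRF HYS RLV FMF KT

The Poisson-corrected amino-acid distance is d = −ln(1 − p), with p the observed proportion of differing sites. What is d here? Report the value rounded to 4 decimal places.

0.2231

The sequences differ at positions 2 (S/N), 8 (F/R), 16 (A/F), 19 (G/K).
p = 4/20 = 0.200000.
d = −ln(1 − 0.200000) = −ln(0.800000) = 0.2231.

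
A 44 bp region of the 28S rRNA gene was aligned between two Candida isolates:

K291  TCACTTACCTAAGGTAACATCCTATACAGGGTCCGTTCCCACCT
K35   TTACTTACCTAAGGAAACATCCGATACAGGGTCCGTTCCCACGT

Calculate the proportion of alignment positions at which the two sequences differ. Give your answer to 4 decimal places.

0.0909

Mismatches occur at site 2 (C/T), site 15 (T/A), site 23 (T/G), site 43 (C/G).
There are 4 differences over 44 sites, so p = 4/44 = 0.0909.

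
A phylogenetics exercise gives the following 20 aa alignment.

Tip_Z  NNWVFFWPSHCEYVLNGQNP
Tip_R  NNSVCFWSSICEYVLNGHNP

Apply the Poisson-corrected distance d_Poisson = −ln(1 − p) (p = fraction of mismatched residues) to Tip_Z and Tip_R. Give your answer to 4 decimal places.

0.2877

The sequences differ at positions 3 (W/S), 5 (F/C), 8 (P/S), 10 (H/I), 18 (Q/H).
p = 5/20 = 0.250000.
d = −ln(1 − 0.250000) = −ln(0.750000) = 0.2877.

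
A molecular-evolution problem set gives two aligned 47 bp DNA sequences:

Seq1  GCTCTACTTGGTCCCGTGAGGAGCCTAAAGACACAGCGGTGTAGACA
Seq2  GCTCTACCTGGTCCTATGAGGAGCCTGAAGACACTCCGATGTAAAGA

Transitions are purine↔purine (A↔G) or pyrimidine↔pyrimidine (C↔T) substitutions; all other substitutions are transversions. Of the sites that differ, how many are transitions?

6

The sequences differ at positions 8 (T/C, transition), 15 (C/T, transition), 16 (G/A, transition), 27 (A/G, transition), 35 (A/T, transversion), 36 (G/C, transversion), 39 (G/A, transition), 44 (G/A, transition), 46 (C/G, transversion).
Of the 9 differences, 6 transitions and 3 transversions, so the answer is 6.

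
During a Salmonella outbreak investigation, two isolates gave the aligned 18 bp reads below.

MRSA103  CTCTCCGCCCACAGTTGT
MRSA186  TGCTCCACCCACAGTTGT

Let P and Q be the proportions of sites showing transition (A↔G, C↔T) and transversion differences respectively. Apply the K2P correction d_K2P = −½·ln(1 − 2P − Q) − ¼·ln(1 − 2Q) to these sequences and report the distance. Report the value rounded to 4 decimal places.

Mismatches occur at site 1 (C↔T, transition), site 2 (T↔G, transversion), site 7 (G↔A, transition).
Of the 3 differences, 2 transitions and 1 transversion over 18 sites: P = 2/18 = 0.111111, Q = 1/18 = 0.055556.
d = −0.5·ln(0.722222) − 0.25·ln(0.888888) = −0.5·(-0.325423) − 0.25·(-0.117784) = 0.1922.

0.1922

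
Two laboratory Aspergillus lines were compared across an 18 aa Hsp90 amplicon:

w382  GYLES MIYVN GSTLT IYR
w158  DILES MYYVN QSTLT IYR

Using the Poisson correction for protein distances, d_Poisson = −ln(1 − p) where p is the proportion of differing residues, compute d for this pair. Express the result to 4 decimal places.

The sequences differ at positions 1 (G/D), 2 (Y/I), 7 (I/Y), 11 (G/Q).
p = 4/18 = 0.222222.
d = −ln(1 − 0.222222) = −ln(0.777778) = 0.2513.

0.2513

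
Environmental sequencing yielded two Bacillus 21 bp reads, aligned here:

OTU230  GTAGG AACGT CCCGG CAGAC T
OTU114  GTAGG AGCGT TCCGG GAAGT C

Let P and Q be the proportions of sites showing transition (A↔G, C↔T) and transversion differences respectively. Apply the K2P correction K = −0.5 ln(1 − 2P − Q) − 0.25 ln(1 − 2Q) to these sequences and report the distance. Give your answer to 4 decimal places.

Mismatches occur at site 7 (A↔G, transition), site 11 (C↔T, transition), site 16 (C↔G, transversion), site 18 (G↔A, transition), site 19 (A↔G, transition), site 20 (C↔T, transition), site 21 (T↔C, transition).
Of the 7 differences, 6 transitions and 1 transversion over 21 sites: P = 6/21 = 0.285714, Q = 1/21 = 0.047619.
d = −0.5·ln(0.380953) − 0.25·ln(0.904762) = −0.5·(-0.965079) − 0.25·(-0.100083) = 0.5076.

0.5076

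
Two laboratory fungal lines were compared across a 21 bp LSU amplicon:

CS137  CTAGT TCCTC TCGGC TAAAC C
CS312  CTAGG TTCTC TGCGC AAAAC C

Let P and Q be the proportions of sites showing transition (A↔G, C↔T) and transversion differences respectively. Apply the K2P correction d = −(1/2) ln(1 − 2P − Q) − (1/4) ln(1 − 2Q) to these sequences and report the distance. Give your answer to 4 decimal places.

Differing sites — 5:T/G (Tv); 7:C/T (Ti); 12:C/G (Tv); 13:G/C (Tv); 16:T/A (Tv).
Of the 5 differences, 1 transition and 4 transversions over 21 sites: P = 1/21 = 0.047619, Q = 4/21 = 0.190476.
d = −0.5·ln(0.714286) − 0.25·ln(0.619048) = −0.5·(-0.336472) − 0.25·(-0.479572) = 0.2881.

0.2881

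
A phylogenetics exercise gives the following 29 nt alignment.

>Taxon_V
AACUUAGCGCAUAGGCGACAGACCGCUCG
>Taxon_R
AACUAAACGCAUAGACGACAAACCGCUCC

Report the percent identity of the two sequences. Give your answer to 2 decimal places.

82.76%

The sequences differ at positions 5 (U/A), 7 (G/A), 15 (G/A), 21 (G/A), 29 (G/C).
24 of the 29 sites match, so the percent identity is 24/29 × 100 = 82.76%.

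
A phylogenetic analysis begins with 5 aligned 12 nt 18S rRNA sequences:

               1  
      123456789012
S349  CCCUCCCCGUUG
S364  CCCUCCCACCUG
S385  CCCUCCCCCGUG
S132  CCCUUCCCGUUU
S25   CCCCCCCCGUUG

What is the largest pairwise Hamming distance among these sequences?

5

Pairwise Hamming distances:
  S349 vs S364: 3
  S349 vs S385: 2
  S349 vs S132: 2
  S349 vs S25: 1
  S364 vs S385: 2
  S364 vs S132: 5
  S364 vs S25: 4
  S385 vs S132: 4
  S385 vs S25: 3
  S132 vs S25: 3
The largest is 5, between S364 and S132.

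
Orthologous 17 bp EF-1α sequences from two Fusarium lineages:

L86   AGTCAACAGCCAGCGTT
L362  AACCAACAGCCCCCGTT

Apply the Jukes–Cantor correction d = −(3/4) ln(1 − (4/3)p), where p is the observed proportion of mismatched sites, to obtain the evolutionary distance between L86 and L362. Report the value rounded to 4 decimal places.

0.2824

Mismatches occur at site 2 (G/A), site 3 (T/C), site 12 (A/C), site 13 (G/C).
p = 4/17 = 0.235294.
d = −0.75 · ln(1 − (4/3)·0.235294) = −0.75 · ln(0.686275) = −0.75 · (-0.376477) = 0.2824.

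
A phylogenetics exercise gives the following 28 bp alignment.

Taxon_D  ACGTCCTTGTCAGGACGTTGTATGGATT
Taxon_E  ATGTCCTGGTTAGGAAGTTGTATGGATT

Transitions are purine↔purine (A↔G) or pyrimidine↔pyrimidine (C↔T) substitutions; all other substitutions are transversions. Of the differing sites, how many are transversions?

Mismatches occur at site 2 (C/T, transition), site 8 (T/G, transversion), site 11 (C/T, transition), site 16 (C/A, transversion).
Of the 4 differences, 2 transitions and 2 transversions, so the answer is 2.

2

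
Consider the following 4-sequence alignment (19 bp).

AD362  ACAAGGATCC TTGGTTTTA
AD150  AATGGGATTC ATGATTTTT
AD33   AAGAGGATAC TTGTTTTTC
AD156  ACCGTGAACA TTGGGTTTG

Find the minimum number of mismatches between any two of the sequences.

Pairwise Hamming distances:
  AD362 vs AD150: 7
  AD362 vs AD33: 5
  AD362 vs AD156: 7
  AD150 vs AD33: 6
  AD150 vs AD156: 10
  AD33 vs AD156: 10
The smallest is 5, between AD362 and AD33.

5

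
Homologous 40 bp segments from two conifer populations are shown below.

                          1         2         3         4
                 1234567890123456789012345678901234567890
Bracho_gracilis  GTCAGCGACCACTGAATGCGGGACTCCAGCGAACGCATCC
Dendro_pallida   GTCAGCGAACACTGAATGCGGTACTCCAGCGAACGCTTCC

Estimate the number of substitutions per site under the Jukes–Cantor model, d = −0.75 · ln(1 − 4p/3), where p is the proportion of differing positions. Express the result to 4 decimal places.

0.0790

Differing sites — 9:C/A; 22:G/T; 37:A/T.
p = 3/40 = 0.075000.
d = −0.75 · ln(1 − (4/3)·0.075000) = −0.75 · ln(0.900000) = −0.75 · (-0.105361) = 0.0790.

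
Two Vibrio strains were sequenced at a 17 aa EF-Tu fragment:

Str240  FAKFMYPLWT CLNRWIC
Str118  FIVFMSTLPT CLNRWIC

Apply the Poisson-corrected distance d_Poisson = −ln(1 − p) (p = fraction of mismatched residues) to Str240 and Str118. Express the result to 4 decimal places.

0.3483

Differing sites — 2:A/I; 3:K/V; 6:Y/S; 7:P/T; 9:W/P.
p = 5/17 = 0.294118.
d = −ln(1 − 0.294118) = −ln(0.705882) = 0.3483.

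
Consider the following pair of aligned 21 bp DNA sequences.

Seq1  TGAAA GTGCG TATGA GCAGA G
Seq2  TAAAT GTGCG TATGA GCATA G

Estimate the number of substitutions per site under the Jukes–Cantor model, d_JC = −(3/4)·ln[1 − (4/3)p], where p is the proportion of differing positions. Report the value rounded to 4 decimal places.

0.1585

Mismatches occur at site 2 (G/A), site 5 (A/T), site 19 (G/T).
p = 3/21 = 0.142857.
d = −0.75 · ln(1 − (4/3)·0.142857) = −0.75 · ln(0.809524) = −0.75 · (-0.211309) = 0.1585.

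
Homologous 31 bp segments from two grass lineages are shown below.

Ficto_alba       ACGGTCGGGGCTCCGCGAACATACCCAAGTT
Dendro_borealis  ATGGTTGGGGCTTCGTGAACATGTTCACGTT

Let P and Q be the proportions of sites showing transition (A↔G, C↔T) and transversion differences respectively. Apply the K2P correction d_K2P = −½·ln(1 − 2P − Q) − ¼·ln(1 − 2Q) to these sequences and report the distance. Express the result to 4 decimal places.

Mismatches occur at site 2 (C/T, transition), site 6 (C/T, transition), site 13 (C/T, transition), site 16 (C/T, transition), site 23 (A/G, transition), site 24 (C/T, transition), site 25 (C/T, transition), site 28 (A/C, transversion).
Of the 8 differences, 7 transitions and 1 transversion over 31 sites: P = 7/31 = 0.225806, Q = 1/31 = 0.032258.
d = −0.5·ln(0.516130) − 0.25·ln(0.935484) = −0.5·(-0.661397) − 0.25·(-0.066691) = 0.3474.

0.3474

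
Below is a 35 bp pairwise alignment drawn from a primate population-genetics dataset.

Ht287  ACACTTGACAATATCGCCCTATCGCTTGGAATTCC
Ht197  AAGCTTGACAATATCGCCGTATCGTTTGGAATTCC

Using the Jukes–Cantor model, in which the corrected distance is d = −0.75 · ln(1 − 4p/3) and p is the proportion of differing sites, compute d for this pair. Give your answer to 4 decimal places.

0.1240

Mismatches occur at site 2 (C/A), site 3 (A/G), site 19 (C/G), site 25 (C/T).
p = 4/35 = 0.114286.
d = −0.75 · ln(1 − (4/3)·0.114286) = −0.75 · ln(0.847619) = −0.75 · (-0.165324) = 0.1240.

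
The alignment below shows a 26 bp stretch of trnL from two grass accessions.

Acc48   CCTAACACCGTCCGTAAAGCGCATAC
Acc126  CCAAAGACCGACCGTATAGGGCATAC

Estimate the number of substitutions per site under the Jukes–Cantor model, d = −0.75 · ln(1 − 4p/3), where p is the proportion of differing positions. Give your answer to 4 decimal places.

0.2222

The sequences differ at positions 3 (T/A), 6 (C/G), 11 (T/A), 17 (A/T), 20 (C/G).
p = 5/26 = 0.192308.
d = −0.75 · ln(1 − (4/3)·0.192308) = −0.75 · ln(0.743589) = −0.75 · (-0.296267) = 0.2222.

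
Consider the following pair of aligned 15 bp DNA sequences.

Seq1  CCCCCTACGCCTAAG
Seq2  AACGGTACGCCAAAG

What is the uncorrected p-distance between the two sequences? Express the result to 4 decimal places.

Differing sites — 1:C/A; 2:C/A; 4:C/G; 5:C/G; 12:T/A.
There are 5 differences over 15 sites, so p = 5/15 = 0.3333.

0.3333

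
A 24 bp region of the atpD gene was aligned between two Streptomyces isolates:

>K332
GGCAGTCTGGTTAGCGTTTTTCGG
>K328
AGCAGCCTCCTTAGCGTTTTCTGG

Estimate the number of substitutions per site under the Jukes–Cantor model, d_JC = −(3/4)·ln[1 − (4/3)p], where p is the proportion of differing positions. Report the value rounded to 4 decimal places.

0.3041

Differing sites — 1:G/A; 6:T/C; 9:G/C; 10:G/C; 21:T/C; 22:C/T.
p = 6/24 = 0.250000.
d = −0.75 · ln(1 − (4/3)·0.250000) = −0.75 · ln(0.666667) = −0.75 · (-0.405465) = 0.3041.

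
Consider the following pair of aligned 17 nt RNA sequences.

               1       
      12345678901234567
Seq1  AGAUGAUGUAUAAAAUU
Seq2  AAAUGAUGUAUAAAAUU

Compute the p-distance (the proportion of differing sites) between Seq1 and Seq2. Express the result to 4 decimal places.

Differing sites — 2:G/A.
There are 1 differences over 17 sites, so p = 1/17 = 0.0588.

0.0588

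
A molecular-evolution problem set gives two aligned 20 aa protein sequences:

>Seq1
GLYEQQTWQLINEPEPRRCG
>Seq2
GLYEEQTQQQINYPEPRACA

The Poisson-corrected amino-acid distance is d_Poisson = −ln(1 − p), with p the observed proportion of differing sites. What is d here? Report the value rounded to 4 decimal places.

Differing sites — 5:Q/E; 8:W/Q; 10:L/Q; 13:E/Y; 18:R/A; 20:G/A.
p = 6/20 = 0.300000.
d = −ln(1 − 0.300000) = −ln(0.700000) = 0.3567.

0.3567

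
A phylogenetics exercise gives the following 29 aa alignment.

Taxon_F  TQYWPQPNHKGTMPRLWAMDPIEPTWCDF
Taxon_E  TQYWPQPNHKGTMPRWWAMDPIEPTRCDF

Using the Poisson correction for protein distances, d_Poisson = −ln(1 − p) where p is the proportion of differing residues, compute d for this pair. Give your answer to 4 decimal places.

0.0715

Differing sites — 16:L/W; 26:W/R.
p = 2/29 = 0.068966.
d = −ln(1 − 0.068966) = −ln(0.931034) = 0.0715.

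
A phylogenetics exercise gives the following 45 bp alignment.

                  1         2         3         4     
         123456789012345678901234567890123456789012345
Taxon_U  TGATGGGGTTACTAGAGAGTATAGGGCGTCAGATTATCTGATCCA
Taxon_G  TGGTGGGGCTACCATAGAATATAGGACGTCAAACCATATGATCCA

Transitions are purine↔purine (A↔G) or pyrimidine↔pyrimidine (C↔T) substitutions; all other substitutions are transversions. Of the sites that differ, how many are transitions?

8

Mismatches occur at site 3 (A/G, transition), site 9 (T/C, transition), site 13 (T/C, transition), site 15 (G/T, transversion), site 19 (G/A, transition), site 26 (G/A, transition), site 32 (G/A, transition), site 34 (T/C, transition), site 35 (T/C, transition), site 38 (C/A, transversion).
Of the 10 differences, 8 transitions and 2 transversions, so the answer is 8.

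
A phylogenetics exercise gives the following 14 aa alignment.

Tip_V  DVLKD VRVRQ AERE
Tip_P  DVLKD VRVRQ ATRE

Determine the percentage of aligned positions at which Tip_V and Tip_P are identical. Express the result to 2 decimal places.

Differing sites — 12:E/T.
13 of the 14 sites match, so the percent identity is 13/14 × 100 = 92.86%.

92.86%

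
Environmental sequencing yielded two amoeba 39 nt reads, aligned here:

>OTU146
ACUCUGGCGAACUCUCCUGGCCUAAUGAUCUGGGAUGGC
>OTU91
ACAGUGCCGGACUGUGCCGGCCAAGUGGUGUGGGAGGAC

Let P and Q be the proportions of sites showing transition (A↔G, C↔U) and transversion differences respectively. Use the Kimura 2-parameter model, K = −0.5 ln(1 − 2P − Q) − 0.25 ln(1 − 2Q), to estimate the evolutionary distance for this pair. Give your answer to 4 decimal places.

0.4415

Mismatches occur at site 3 (U↔A, transversion), site 4 (C↔G, transversion), site 7 (G↔C, transversion), site 10 (A↔G, transition), site 14 (C↔G, transversion), site 16 (C↔G, transversion), site 18 (U↔C, transition), site 23 (U↔A, transversion), site 25 (A↔G, transition), site 28 (A↔G, transition), site 30 (C↔G, transversion), site 36 (U↔G, transversion), site 38 (G↔A, transition).
Of the 13 differences, 5 transitions and 8 transversions over 39 sites: P = 5/39 = 0.128205, Q = 8/39 = 0.205128.
d = −0.5·ln(0.538462) − 0.25·ln(0.589744) = −0.5·(-0.619038) − 0.25·(-0.528067) = 0.4415.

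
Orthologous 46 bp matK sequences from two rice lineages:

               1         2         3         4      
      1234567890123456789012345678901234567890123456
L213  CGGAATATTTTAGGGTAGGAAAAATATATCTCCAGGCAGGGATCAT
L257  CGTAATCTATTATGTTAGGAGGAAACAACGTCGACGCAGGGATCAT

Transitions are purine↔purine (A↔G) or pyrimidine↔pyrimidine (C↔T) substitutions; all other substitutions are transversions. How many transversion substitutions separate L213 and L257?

11

The sequences differ at positions 3 (G/T, transversion), 7 (A/C, transversion), 9 (T/A, transversion), 13 (G/T, transversion), 15 (G/T, transversion), 21 (A/G, transition), 22 (A/G, transition), 25 (T/A, transversion), 26 (A/C, transversion), 27 (T/A, transversion), 29 (T/C, transition), 30 (C/G, transversion), 33 (C/G, transversion), 35 (G/C, transversion).
Of the 14 differences, 3 transitions and 11 transversions, so the answer is 11.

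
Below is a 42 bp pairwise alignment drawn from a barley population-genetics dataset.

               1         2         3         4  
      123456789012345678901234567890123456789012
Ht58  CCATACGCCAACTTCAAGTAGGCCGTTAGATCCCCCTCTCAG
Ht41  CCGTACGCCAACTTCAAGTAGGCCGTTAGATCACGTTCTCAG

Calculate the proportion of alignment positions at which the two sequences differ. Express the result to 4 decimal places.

0.0952

Differing sites — 3:A/G; 33:C/A; 35:C/G; 36:C/T.
There are 4 differences over 42 sites, so p = 4/42 = 0.0952.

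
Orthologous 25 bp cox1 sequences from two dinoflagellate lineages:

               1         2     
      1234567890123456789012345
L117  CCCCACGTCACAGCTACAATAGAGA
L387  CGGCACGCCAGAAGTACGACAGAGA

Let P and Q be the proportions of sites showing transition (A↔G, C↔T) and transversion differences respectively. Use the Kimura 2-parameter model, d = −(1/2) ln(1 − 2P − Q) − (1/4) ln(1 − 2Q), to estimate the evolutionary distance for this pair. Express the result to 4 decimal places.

The sequences differ at positions 2 (C/G, transversion), 3 (C/G, transversion), 8 (T/C, transition), 11 (C/G, transversion), 13 (G/A, transition), 14 (C/G, transversion), 18 (A/G, transition), 20 (T/C, transition).
Of the 8 differences, 4 transitions and 4 transversions over 25 sites: P = 4/25 = 0.160000, Q = 4/25 = 0.160000.
d = −0.5·ln(0.520000) − 0.25·ln(0.680000) = −0.5·(-0.653926) − 0.25·(-0.385662) = 0.4234.

0.4234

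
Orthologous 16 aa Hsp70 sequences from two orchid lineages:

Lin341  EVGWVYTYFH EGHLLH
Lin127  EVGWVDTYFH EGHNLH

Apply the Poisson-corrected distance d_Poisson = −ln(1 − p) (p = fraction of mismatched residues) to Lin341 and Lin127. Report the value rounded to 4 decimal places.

0.1335

Mismatches occur at site 6 (Y↔D), site 14 (L↔N).
p = 2/16 = 0.125000.
d = −ln(1 − 0.125000) = −ln(0.875000) = 0.1335.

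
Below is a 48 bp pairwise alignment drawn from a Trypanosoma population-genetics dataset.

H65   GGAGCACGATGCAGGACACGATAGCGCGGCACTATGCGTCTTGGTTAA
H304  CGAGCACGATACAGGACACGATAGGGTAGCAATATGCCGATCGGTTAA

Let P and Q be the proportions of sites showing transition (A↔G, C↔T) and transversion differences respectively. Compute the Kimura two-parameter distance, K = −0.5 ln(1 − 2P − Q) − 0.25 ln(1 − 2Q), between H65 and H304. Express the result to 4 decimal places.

0.2443

The sequences differ at positions 1 (G/C, transversion), 11 (G/A, transition), 25 (C/G, transversion), 27 (C/T, transition), 28 (G/A, transition), 32 (C/A, transversion), 38 (G/C, transversion), 39 (T/G, transversion), 40 (C/A, transversion), 42 (T/C, transition).
Of the 10 differences, 4 transitions and 6 transversions over 48 sites: P = 4/48 = 0.083333, Q = 6/48 = 0.125000.
d = −0.5·ln(0.708334) − 0.25·ln(0.750000) = −0.5·(-0.344840) − 0.25·(-0.287682) = 0.2443.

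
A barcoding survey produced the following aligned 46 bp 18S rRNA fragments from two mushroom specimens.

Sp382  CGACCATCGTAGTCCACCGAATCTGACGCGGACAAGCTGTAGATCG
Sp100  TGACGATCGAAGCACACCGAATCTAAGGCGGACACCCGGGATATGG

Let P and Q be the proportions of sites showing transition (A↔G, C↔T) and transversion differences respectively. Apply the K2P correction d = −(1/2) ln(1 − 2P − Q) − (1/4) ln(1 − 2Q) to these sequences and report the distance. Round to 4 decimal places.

0.3564

Differing sites — 1:C/T (Ti); 5:C/G (Tv); 10:T/A (Tv); 13:T/C (Ti); 14:C/A (Tv); 25:G/A (Ti); 27:C/G (Tv); 35:A/C (Tv); 36:G/C (Tv); 38:T/G (Tv); 40:T/G (Tv); 42:G/T (Tv); 45:C/G (Tv).
Of the 13 differences, 3 transitions and 10 transversions over 46 sites: P = 3/46 = 0.065217, Q = 10/46 = 0.217391.
d = −0.5·ln(0.652175) − 0.25·ln(0.565218) = −0.5·(-0.427442) − 0.25·(-0.570544) = 0.3564.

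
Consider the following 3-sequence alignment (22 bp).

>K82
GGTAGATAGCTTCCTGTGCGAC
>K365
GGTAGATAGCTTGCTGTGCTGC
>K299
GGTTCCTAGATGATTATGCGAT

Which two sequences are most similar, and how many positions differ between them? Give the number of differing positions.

Pairwise Hamming distances:
  K82 vs K365: 3
  K82 vs K299: 9
  K365 vs K299: 11
The smallest is 3, between K82 and K365.

3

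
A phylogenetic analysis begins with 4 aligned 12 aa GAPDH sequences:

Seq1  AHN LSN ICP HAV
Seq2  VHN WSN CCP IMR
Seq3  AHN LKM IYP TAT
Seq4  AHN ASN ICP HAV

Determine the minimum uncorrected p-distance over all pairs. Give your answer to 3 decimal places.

Pairwise Hamming distances:
  Seq1 vs Seq2: 6
  Seq1 vs Seq3: 5
  Seq1 vs Seq4: 1
  Seq2 vs Seq3: 9
  Seq2 vs Seq4: 6
  Seq3 vs Seq4: 6
The smallest is 1 mismatch, between Seq1 and Seq4; p = 1/12 = 0.083.

0.083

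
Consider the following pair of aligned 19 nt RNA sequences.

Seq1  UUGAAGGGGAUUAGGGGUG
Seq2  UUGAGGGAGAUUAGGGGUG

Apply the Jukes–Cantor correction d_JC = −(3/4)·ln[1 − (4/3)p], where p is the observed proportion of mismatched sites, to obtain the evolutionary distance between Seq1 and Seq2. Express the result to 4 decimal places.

0.1134

The sequences differ at positions 5 (A/G), 8 (G/A).
p = 2/19 = 0.105263.
d = −0.75 · ln(1 − (4/3)·0.105263) = −0.75 · ln(0.859649) = −0.75 · (-0.151231) = 0.1134.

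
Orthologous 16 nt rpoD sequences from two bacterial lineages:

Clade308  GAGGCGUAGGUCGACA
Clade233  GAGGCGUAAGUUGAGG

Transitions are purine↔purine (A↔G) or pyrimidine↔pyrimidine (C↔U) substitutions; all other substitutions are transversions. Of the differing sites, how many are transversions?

The sequences differ at positions 9 (G/A, transition), 12 (C/U, transition), 15 (C/G, transversion), 16 (A/G, transition).
Of the 4 differences, 3 transitions and 1 transversion, so the answer is 1.

1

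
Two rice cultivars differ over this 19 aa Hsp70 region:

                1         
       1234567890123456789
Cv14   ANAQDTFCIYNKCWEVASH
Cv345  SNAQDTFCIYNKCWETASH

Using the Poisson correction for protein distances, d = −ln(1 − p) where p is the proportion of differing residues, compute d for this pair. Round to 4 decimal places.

0.1112

Differing sites — 1:A/S; 16:V/T.
p = 2/19 = 0.105263.
d = −ln(1 − 0.105263) = −ln(0.894737) = 0.1112.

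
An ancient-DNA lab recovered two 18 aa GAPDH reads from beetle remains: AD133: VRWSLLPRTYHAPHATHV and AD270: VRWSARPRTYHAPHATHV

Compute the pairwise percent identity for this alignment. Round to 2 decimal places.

The sequences differ at positions 5 (L/A), 6 (L/R).
16 of the 18 sites match, so the percent identity is 16/18 × 100 = 88.89%.

88.89%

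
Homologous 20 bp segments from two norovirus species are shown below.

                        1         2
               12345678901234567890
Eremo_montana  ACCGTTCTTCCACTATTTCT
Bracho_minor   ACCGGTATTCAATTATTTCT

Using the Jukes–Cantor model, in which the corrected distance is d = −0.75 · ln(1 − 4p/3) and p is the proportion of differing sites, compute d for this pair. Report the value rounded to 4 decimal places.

Mismatches occur at site 5 (T→G), site 7 (C→A), site 11 (C→A), site 13 (C→T).
p = 4/20 = 0.200000.
d = −0.75 · ln(1 − (4/3)·0.200000) = −0.75 · ln(0.733333) = −0.75 · (-0.310155) = 0.2326.

0.2326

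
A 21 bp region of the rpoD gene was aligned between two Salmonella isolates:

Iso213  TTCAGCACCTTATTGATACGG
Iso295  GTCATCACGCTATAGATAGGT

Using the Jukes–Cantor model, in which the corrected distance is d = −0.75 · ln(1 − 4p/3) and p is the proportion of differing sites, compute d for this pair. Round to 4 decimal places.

0.4408

The sequences differ at positions 1 (T/G), 5 (G/T), 9 (C/G), 10 (T/C), 14 (T/A), 19 (C/G), 21 (G/T).
p = 7/21 = 0.333333.
d = −0.75 · ln(1 − (4/3)·0.333333) = −0.75 · ln(0.555556) = −0.75 · (-0.587786) = 0.4408.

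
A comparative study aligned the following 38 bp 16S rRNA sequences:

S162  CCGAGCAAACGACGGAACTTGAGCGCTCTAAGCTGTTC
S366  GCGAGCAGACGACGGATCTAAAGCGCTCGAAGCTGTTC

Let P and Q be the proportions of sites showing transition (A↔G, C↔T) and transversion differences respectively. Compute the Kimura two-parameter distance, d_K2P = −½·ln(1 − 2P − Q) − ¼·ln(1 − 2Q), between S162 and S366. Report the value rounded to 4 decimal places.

Differing sites — 1:C/G (Tv); 8:A/G (Ti); 17:A/T (Tv); 20:T/A (Tv); 21:G/A (Ti); 29:T/G (Tv).
Of the 6 differences, 2 transitions and 4 transversions over 38 sites: P = 2/38 = 0.052632, Q = 4/38 = 0.105263.
d = −0.5·ln(0.789473) − 0.25·ln(0.789474) = −0.5·(-0.236390) − 0.25·(-0.236388) = 0.1773.

0.1773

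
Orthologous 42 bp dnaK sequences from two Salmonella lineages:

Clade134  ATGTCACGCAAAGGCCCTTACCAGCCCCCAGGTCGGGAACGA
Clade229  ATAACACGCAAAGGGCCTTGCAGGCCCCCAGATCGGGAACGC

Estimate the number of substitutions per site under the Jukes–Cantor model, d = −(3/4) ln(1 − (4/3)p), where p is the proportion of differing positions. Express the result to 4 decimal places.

The sequences differ at positions 3 (G/A), 4 (T/A), 15 (C/G), 20 (A/G), 22 (C/A), 23 (A/G), 32 (G/A), 42 (A/C).
p = 8/42 = 0.190476.
d = −0.75 · ln(1 − (4/3)·0.190476) = −0.75 · ln(0.746032) = −0.75 · (-0.292987) = 0.2197.

0.2197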